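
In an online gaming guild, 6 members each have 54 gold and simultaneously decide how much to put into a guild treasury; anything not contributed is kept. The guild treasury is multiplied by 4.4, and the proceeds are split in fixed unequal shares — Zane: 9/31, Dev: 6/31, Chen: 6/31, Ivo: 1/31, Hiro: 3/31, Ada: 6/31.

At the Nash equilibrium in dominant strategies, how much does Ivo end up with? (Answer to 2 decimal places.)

61.66 gold

A player with share s gets back 4.4·s per unit contributed, so full contribution is dominant for anyone with s > 1/4.4 = 0.2273 and zero contribution is dominant for anyone below.
Zane alone (share 9/31) is above the threshold, contributing 54; the remaining 5 contribute 0. Total contributed: 54.
Ivo keeps 54 and receives 4.4 × 54 × 1/31 = 7.66 from the guild treasury, for a payoff of 61.66.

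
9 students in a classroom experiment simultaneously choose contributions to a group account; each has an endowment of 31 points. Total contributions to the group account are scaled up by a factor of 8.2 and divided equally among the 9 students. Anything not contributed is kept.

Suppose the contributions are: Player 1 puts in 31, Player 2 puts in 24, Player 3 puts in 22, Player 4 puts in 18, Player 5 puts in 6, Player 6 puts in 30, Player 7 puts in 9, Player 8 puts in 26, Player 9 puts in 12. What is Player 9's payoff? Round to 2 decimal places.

Total contributed: 31 + 24 + 22 + 18 + 6 + 30 + 9 + 26 + 12 = 178.
Each receives 8.2 × 178 / 9 = 162.18 from the group account.
Player 9 keeps 31 − 12 = 19, so Player 9's payoff is 19 + 162.18 = 181.18.

181.18 points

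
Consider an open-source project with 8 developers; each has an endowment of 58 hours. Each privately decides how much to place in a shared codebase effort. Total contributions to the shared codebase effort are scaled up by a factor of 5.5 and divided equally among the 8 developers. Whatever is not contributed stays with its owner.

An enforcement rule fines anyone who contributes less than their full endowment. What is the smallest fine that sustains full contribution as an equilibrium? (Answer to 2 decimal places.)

18.13 hours

Given the others contribute fully, the best deviation is to contribute 0 (any partial contribution still incurs the fine and gives up units whose private return 0.6875 is below 1).
Deviating from 58 to 0 saves 58 hours but forfeits the deviator's share of the drop in the shared codebase effort: 5.5/8 × 58 = 39.87.
So the deviation gain is 58 − 39.87 = 18.13, and the fine must be at least 18.13 hours to wipe it out.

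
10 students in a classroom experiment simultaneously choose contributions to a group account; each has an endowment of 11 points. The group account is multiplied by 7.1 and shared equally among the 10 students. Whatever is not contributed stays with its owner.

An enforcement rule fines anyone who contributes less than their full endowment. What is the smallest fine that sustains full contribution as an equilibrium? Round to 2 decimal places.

3.19 points

Given the others contribute fully, the best deviation is to contribute 0 (any partial contribution still incurs the fine and gives up units whose private return 0.7100 is below 1).
Deviating from 11 to 0 saves 11 points but forfeits the deviator's share of the drop in the group account: 7.1/10 × 11 = 7.81.
So the deviation gain is 11 − 7.81 = 3.19, and the fine must be at least 3.19 points to wipe it out.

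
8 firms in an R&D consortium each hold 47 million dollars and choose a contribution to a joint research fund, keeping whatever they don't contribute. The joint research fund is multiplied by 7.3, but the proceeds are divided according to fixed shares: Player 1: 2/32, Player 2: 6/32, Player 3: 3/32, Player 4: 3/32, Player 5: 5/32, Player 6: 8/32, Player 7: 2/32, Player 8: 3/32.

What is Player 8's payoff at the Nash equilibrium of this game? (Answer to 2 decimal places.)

Each unit j contributes comes back to j as 7.3 × (j's share), so j prefers to contribute only if that share exceeds 1/7.3 = 0.1370; otherwise keeping the unit dominates.
Player 2, Player 5 and Player 6 clear that bar, contributing 47 each; the remaining 5 contribute 0. Total contributed: 141.
Player 8 keeps 47 and receives 7.3 × 141 × 3/32 = 96.50 from the joint research fund, for a payoff of 143.50.

143.50 million dollars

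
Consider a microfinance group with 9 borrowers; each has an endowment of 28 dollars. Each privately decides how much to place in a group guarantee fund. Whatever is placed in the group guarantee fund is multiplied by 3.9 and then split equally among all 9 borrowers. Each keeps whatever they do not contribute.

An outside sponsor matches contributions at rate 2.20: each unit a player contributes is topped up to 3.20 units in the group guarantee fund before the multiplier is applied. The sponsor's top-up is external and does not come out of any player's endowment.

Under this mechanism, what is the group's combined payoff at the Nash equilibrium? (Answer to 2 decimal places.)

3144.96 dollars

The effective private return per unit is now 3.9 × 3.20 / 9 = 1.3867 > 1, so every player's dominant strategy flips to full contribution.
So the Nash equilibrium is full contribution by all 9; the group earns 3.9 × 3.20 × 252 = 3144.96.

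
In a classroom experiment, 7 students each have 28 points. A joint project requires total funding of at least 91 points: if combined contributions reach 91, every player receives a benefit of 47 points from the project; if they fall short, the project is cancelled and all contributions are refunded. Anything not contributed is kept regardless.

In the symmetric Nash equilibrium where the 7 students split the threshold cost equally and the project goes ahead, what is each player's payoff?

62 points

Equal share of the threshold: 91/7 = 13.
At this profile no one gains by cutting their contribution: any cut drops the total below 91, the project is cancelled, contributions are refunded, and the deviator ends with 28, which is less than 28 − 13 + 47 = 62. Contributing more than 13 just wastes the excess. So contributing exactly 13 is a best response.
Each player's payoff: 28 − 13 + 47 = 62.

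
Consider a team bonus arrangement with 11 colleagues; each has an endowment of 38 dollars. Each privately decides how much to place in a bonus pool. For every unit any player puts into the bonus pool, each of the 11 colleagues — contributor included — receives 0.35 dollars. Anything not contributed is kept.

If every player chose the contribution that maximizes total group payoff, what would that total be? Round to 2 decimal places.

1609.30 dollars

Each contributed unit returns 3.850 to the group as a whole (0.35 to each of 11 players), which exceeds 1, so the social optimum is full contribution: group total = 3.850 × 418 = 1609.30.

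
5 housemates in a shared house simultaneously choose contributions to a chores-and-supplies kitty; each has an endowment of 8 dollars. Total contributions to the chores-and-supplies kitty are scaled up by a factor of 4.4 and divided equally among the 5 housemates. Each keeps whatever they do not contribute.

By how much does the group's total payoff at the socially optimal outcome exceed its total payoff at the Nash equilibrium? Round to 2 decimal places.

136.00 dollars

Each contributed unit returns 4.4/5 = 0.8800 to its contributor — below 1 — so contributing 0 is dominant for every player. At the Nash equilibrium everyone keeps their 8, and the group total is 5 × 8 = 40.
Each contributed unit returns 4.400 to the group as a whole (0.8800 to each of 5 players), which exceeds 1, so the social optimum is full contribution: group total = 4.400 × 40 = 176.00.
Efficiency loss = 176.00 − 40 = 136.00.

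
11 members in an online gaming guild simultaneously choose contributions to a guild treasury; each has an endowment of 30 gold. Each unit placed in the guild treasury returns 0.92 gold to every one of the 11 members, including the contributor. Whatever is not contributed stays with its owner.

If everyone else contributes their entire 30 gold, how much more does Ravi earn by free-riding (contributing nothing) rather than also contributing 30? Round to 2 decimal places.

Switching from a contribution of 30 to 0 lets Ravi keep an extra 30 gold, but lowers the guild treasury by 30, which costs Ravi their own share of that drop: 0.92 × 30 = 27.60.
Net gain = 30 − 27.60 = 2.40. The private return per contributed unit (0.92) is below 1, so free-riding is indeed the best response regardless of what the others do.

2.40 gold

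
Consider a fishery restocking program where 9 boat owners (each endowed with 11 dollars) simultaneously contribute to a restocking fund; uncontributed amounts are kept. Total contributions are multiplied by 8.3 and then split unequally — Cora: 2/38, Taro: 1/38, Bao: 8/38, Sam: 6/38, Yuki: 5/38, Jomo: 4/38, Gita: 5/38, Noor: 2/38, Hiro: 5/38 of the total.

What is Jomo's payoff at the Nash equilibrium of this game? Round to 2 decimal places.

59.05 dollars

For player j, contributing a unit is worthwhile iff 8.3 × (j's share) ≥ 1, i.e. iff j's share is at least 0.1205.
Bao, Sam, Yuki, Gita and Hiro clear that bar, contributing 11 each; the remaining 4 contribute 0. Total contributed: 55.
Jomo keeps 11 and receives 8.3 × 55 × 4/38 = 48.05 from the restocking fund, for a payoff of 59.05.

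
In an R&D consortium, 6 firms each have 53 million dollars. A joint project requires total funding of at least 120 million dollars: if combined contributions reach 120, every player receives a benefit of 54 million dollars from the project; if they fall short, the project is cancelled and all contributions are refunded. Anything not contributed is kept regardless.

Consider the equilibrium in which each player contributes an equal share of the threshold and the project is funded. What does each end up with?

Equal share of the threshold: 120/6 = 20.
At this profile no one gains by cutting their contribution: any cut drops the total below 120, the project is cancelled, contributions are refunded, and the deviator ends with 53, which is less than 53 − 20 + 54 = 87. Contributing more than 20 just wastes the excess. So contributing exactly 20 is a best response.
Each player's payoff: 53 − 20 + 54 = 87.

87 million dollars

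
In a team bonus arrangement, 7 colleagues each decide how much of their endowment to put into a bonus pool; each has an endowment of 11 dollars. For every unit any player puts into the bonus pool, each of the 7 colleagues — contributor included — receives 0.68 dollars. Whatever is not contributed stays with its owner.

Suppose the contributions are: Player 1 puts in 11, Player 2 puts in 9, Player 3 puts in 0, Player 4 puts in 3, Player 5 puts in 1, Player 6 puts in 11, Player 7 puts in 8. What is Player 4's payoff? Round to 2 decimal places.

Total contributed: 11 + 9 + 0 + 3 + 1 + 11 + 8 = 43.
Each receives 0.68 × 43 = 29.24 from the bonus pool.
Player 4 keeps 11 − 3 = 8, so Player 4's payoff is 8 + 29.24 = 37.24.

37.24 dollars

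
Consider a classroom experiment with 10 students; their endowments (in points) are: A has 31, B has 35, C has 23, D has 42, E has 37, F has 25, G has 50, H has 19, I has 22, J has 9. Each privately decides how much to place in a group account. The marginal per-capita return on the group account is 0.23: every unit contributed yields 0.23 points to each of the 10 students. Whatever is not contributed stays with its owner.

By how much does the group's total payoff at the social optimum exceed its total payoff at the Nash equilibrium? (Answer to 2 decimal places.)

380.90 points

The private return per contributed unit is 0.23 < 1 for everyone, so the Nash equilibrium is zero contribution and the group total is Σ E_j = 31 + 35 + 23 + 42 + 37 + 25 + 50 + 19 + 22 + 9 = 293.
Each contributed unit returns 2.300 to the group, so the social optimum is full contribution by everyone: group total = 2.300 × 293 = 673.90.
Efficiency loss = (2.300 − 1) × 293 = 380.90.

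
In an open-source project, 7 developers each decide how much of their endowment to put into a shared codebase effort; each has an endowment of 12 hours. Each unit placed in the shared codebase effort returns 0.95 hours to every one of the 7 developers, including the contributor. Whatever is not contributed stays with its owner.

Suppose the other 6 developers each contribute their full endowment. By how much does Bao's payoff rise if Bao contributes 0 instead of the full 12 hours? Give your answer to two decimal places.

0.60 hours

Switching from a contribution of 12 to 0 lets Bao keep an extra 12 hours, but lowers the shared codebase effort by 12, which costs Bao their own share of that drop: 0.95 × 12 = 11.40.
Net gain = 12 − 11.40 = 0.60. The private return per contributed unit (0.95) is below 1, so free-riding is indeed the best response regardless of what the others do.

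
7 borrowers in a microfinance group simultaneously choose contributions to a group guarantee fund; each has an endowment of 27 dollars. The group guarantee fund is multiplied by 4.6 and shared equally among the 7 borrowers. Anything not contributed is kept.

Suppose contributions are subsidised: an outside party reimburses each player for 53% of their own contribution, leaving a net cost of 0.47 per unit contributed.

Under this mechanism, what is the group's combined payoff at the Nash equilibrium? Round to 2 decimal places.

969.57 dollars

The effective private return per unit is now (4.6/7) / 0.47 = 1.3982 > 1, so every player's dominant strategy flips to full contribution.
At the Nash equilibrium everyone contributes 27. Group total payoff = 7 × (27 × 0.53 + 4.6 × 27) = 969.57.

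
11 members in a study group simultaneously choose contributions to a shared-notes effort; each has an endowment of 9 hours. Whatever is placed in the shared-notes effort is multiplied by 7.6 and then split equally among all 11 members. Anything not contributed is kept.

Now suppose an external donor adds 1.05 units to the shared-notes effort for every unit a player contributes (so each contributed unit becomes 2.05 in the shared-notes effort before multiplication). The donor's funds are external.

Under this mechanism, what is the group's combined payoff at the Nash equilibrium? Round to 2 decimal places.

1542.42 hours

With the mechanism, a contributed unit returns 7.6 × 2.05 / 11 = 1.4164 per unit of net cost to the contributor — now above 1 — so contributing fully is weakly dominant for every player.
At the Nash equilibrium everyone contributes 9. Group total payoff = 7.6 × 2.05 × 99 = 1542.42.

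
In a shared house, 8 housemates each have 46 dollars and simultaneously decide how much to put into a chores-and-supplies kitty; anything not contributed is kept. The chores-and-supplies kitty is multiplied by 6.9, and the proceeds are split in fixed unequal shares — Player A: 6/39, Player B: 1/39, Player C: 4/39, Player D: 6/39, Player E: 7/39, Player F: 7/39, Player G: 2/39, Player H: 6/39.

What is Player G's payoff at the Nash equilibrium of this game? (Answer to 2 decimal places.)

A player with share s gets back 6.9·s per unit contributed, so full contribution is dominant for anyone with s > 1/6.9 = 0.1449 and zero contribution is dominant for anyone below.
Player A, Player D, Player E, Player F and Player H are above the threshold, contributing 46 each; the remaining 3 contribute 0. Total contributed: 230.
Player G keeps 46 and receives 6.9 × 230 × 2/39 = 81.38 from the chores-and-supplies kitty, for a payoff of 127.38.

127.38 dollars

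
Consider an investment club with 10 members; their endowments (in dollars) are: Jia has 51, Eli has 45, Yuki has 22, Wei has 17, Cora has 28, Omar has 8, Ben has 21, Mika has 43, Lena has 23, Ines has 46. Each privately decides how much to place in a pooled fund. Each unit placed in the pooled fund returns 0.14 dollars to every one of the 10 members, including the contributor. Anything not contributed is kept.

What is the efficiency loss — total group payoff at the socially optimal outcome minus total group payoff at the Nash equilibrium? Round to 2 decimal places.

121.60 dollars

The private return per contributed unit is 0.14 < 1 for everyone, so the Nash equilibrium is zero contribution and the group total is Σ E_j = 51 + 45 + 22 + 17 + 28 + 8 + 21 + 43 + 23 + 46 = 304.
Each contributed unit returns 1.400 to the group, so the social optimum is full contribution by everyone: group total = 1.400 × 304 = 425.60.
Efficiency loss = (1.400 − 1) × 304 = 121.60.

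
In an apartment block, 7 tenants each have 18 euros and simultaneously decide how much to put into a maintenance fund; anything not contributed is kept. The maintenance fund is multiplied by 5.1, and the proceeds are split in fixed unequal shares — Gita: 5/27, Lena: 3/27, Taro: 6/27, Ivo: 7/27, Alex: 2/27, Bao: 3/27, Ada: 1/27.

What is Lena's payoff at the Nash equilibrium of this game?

Each unit j contributes comes back to j as 5.1 × (j's share), so j prefers to contribute only if that share exceeds 1/5.1 = 0.1961; otherwise keeping the unit dominates.
Taro and Ivo are above the threshold, contributing 18 each; the remaining 5 contribute 0. Total contributed: 36.
Lena keeps 18 and receives 5.1 × 36 × 3/27 = 20.40 from the maintenance fund, for a payoff of 38.40.

38.40 euros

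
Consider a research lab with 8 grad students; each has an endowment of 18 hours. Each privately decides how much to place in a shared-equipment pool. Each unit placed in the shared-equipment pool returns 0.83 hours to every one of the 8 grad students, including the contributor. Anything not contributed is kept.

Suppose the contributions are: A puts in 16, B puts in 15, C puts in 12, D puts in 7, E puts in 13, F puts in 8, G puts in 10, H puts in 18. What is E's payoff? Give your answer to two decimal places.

Total contributed: 16 + 15 + 12 + 7 + 13 + 8 + 10 + 18 = 99.
Each receives 0.83 × 99 = 82.17 from the shared-equipment pool.
E keeps 18 − 13 = 5, so E's payoff is 5 + 82.17 = 87.17.

87.17 hours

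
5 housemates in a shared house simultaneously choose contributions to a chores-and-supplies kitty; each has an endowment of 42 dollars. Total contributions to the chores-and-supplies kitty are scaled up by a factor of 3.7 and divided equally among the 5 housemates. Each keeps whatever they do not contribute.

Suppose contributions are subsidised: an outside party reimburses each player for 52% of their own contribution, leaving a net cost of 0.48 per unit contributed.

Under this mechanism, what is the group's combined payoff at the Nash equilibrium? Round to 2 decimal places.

The effective private return per unit is now (3.7/5) / 0.48 = 1.5417 > 1, so every player's dominant strategy flips to full contribution.
So the Nash equilibrium is full contribution by all 5; the group earns 5 × (42 × 0.52 + 3.7 × 42) = 886.20.

886.20 dollars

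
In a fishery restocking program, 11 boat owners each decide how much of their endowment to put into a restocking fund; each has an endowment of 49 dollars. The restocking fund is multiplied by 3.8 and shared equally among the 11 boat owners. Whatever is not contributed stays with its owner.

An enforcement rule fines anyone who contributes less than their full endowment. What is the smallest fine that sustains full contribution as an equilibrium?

Given the others contribute fully, the best deviation is to contribute 0 (any partial contribution still incurs the fine and gives up units whose private return 0.3455 is below 1).
Deviating from 49 to 0 saves 49 dollars but forfeits the deviator's share of the drop in the restocking fund: 3.8/11 × 49 = 16.93.
So the deviation gain is 49 − 16.93 = 32.07, and the fine must be at least 32.07 dollars to wipe it out.

32.07 dollars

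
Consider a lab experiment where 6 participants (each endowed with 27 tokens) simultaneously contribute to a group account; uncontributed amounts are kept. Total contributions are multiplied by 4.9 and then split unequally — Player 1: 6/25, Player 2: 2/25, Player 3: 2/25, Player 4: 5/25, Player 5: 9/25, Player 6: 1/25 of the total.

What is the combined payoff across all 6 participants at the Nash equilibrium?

A player with share s gets back 4.9·s per unit contributed, so full contribution is dominant for anyone with s > 1/4.9 = 0.2041 and zero contribution is dominant for anyone below.
Player 1 and Player 5 clear that bar, contributing 27 each; the remaining 4 contribute 0. Total contributed: 54.
The group account pays out 4.9 × 54 = 264.60 in total (split across the unequal shares, but the aggregate is all that matters for the group sum).
The 4 free-riders keep 27 each, adding 108. Group total = 108 + 264.60 = 372.60.

372.60 tokens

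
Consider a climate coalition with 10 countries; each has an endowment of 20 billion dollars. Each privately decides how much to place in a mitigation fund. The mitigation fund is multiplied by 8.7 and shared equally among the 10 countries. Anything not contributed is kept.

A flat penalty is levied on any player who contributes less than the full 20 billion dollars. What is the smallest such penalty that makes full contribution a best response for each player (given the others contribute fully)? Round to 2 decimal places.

2.60 billion dollars

Given the others contribute fully, the best deviation is to contribute 0 (any partial contribution still incurs the fine and gives up units whose private return 0.8700 is below 1).
Deviating from 20 to 0 saves 20 billion dollars but forfeits the deviator's share of the drop in the mitigation fund: 8.7/10 × 20 = 17.40.
So the deviation gain is 20 − 17.40 = 2.60, and the fine must be at least 2.60 billion dollars to wipe it out.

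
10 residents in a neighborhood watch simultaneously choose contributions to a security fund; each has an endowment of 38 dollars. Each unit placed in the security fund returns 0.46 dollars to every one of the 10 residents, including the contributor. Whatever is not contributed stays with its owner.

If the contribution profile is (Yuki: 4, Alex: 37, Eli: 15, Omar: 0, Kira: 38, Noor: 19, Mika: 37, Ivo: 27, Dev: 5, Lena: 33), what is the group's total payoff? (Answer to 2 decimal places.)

Total contributed: 4 + 37 + 15 + 0 + 38 + 19 + 37 + 27 + 5 + 33 = 215; total kept: 10 × 38 − 215 = 165.
The security fund pays out 0.46 × 10 × 215 = 989.00 in aggregate.
Group total = 165 + 989.00 = 1154.00.

1154.00 dollars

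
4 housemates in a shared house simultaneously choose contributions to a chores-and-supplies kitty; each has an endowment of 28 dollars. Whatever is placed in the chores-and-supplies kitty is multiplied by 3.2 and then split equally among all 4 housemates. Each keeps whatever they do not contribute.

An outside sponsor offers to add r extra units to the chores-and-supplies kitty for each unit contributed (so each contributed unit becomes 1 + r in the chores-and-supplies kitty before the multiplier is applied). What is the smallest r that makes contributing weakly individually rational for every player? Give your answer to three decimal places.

0.250

With matching at rate r, one contributed unit becomes (1 + r) in the chores-and-supplies kitty and returns 3.2 × (1 + r) / 4 to the contributor.
Setting this equal to 1: 1 + r = 4/3.2 = 1.2500.
So the minimum matching rate is r = 1.2500 − 1 = 0.250.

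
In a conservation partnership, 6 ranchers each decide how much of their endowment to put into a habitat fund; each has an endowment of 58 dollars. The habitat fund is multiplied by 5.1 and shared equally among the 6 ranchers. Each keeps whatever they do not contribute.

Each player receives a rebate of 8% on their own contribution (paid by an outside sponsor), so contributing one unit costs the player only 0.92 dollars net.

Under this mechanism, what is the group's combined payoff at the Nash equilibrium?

The effective private return is (5.1/6) / 0.92 = 0.9239, which is still under 1, so the mechanism doesn't change anyone's dominant strategy: zero contribution.
At the Nash equilibrium no one contributes; group total payoff = 6 × 58 = 348.

348.00 dollars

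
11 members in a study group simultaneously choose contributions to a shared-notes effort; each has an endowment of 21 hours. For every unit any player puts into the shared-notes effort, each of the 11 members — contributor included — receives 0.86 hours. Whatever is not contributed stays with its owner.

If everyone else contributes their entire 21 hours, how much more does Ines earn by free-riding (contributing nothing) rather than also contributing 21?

2.94 hours

Switching from a contribution of 21 to 0 lets Ines keep an extra 21 hours, but lowers the shared-notes effort by 21, which costs Ines their own share of that drop: 0.86 × 21 = 18.06.
Net gain = 21 − 18.06 = 2.94. The private return per contributed unit (0.86) is below 1, so free-riding is indeed the best response regardless of what the others do.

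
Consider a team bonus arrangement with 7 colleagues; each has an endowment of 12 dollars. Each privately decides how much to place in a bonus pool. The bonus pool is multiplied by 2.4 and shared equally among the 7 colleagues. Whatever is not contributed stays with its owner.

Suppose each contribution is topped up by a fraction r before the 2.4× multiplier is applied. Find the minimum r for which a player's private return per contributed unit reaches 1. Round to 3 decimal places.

1.917

With matching at rate r, one contributed unit becomes (1 + r) in the bonus pool and returns 2.4 × (1 + r) / 7 to the contributor.
Setting this equal to 1: 1 + r = 7/2.4 = 2.9167.
So the minimum matching rate is r = 2.9167 − 1 = 1.917.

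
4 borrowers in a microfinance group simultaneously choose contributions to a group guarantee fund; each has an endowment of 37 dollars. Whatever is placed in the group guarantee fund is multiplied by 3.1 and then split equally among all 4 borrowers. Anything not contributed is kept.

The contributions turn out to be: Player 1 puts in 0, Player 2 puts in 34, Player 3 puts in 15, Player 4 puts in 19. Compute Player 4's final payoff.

Total contributed: 0 + 34 + 15 + 19 = 68.
Each receives 3.1 × 68 / 4 = 52.70 from the group guarantee fund.
Player 4 keeps 37 − 19 = 18, so Player 4's payoff is 18 + 52.70 = 70.70.

70.70 dollars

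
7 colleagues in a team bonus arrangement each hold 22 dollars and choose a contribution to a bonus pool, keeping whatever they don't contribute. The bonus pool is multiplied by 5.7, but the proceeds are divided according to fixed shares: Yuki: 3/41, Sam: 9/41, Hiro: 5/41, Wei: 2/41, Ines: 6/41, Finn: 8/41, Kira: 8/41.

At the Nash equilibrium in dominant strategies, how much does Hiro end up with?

Player j's private return per contributed unit is 5.7 × (j's share). Contributing is weakly dominant for j when that share is at least 1/5.7 = 0.1754, and contributing 0 is dominant otherwise.
Sam, Finn and Kira are above the threshold, contributing 22 each; the remaining 4 contribute 0. Total contributed: 66.
Hiro keeps 22 and receives 5.7 × 66 × 5/41 = 45.88 from the bonus pool, for a payoff of 67.88.

67.88 dollars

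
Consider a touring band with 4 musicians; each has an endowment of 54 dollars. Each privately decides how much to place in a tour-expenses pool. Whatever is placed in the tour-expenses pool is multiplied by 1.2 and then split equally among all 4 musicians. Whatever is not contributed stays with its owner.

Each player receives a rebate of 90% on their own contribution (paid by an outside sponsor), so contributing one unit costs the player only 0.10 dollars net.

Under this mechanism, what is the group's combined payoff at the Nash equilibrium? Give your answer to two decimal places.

Under the mechanism each unit contributed yields (1.2/4) / 0.10 = 3.0000 back to its contributor per unit of net cost, which exceeds 1, making full contribution the dominant choice for everyone.
So the Nash equilibrium is full contribution by all 4; the group earns 4 × (54 × 0.90 + 1.2 × 54) = 453.60.

453.60 dollars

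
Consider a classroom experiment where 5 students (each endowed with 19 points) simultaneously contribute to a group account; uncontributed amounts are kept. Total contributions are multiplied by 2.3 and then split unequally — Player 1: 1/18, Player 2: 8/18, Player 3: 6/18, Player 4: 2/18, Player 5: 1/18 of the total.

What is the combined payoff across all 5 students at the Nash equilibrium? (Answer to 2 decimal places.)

A player with share s gets back 2.3·s per unit contributed, so full contribution is dominant for anyone with s > 1/2.3 = 0.4348 and zero contribution is dominant for anyone below.
The only share above 0.4348 is Player 2's 8/18, contributing 19; the remaining 4 contribute 0. Total contributed: 19.
The group account pays out 2.3 × 19 = 43.70 in total (split across the unequal shares, but the aggregate is all that matters for the group sum).
The 4 free-riders keep 19 each, adding 76. Group total = 76 + 43.70 = 119.70.

119.70 points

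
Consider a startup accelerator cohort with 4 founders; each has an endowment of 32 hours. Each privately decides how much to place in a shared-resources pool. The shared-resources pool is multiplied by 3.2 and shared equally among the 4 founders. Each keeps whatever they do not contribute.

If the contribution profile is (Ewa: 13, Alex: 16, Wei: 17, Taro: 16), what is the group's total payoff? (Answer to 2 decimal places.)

Total contributed: 13 + 16 + 17 + 16 = 62; total kept: 4 × 32 − 62 = 66.
The shared-resources pool pays out 3.2 × 62 = 198.40 in aggregate.
Group total = 66 + 198.40 = 264.40.

264.40 hours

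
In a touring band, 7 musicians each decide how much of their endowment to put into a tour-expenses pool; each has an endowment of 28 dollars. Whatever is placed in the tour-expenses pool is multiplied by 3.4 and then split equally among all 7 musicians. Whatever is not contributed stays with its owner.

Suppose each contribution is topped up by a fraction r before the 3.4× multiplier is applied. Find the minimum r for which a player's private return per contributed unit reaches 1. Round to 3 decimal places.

1.059

With matching at rate r, one contributed unit becomes (1 + r) in the tour-expenses pool and returns 3.4 × (1 + r) / 7 to the contributor.
Setting this equal to 1: 1 + r = 7/3.4 = 2.0588.
So the minimum matching rate is r = 2.0588 − 1 = 1.059.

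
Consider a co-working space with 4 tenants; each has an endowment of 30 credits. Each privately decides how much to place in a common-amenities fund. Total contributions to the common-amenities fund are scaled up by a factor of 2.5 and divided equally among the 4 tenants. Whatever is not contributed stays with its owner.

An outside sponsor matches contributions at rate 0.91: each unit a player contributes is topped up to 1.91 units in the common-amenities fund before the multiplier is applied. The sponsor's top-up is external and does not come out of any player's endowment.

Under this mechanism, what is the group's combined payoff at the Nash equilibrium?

573.00 credits

Under the mechanism each unit contributed yields 2.5 × 1.91 / 4 = 1.1938 back to its contributor per unit of net cost, which exceeds 1, making full contribution the dominant choice for everyone.
At the Nash equilibrium everyone contributes 30. Group total payoff = 2.5 × 1.91 × 120 = 573.00.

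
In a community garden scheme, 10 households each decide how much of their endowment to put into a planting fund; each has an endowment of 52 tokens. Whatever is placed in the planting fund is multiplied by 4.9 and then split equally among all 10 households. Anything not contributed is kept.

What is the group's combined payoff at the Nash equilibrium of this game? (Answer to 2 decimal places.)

Each contributed unit returns 4.9/10 = 0.4900 to its contributor — below 1 — so contributing 0 is dominant for every player. At the Nash equilibrium everyone keeps their 52, and the group total is 10 × 52 = 520.

520.00 tokens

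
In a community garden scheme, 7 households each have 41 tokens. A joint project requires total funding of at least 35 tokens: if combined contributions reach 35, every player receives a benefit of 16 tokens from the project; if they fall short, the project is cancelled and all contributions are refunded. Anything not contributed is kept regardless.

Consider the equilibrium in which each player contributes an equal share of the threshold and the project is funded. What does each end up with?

Equal share of the threshold: 35/7 = 5.
At this profile no one gains by cutting their contribution: any cut drops the total below 35, the project is cancelled, contributions are refunded, and the deviator ends with 41, which is less than 41 − 5 + 16 = 52. Contributing more than 5 just wastes the excess. So contributing exactly 5 is a best response.
Each player's payoff: 41 − 5 + 16 = 52.

52 tokens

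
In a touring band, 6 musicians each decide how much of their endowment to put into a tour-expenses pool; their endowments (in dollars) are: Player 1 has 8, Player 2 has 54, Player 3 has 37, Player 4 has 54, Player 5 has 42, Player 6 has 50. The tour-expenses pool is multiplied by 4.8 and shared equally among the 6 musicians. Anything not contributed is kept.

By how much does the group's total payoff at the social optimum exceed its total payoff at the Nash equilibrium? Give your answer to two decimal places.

The private return per contributed unit is 4.8/6 = 0.8000 < 1 for every player regardless of endowment, so the Nash equilibrium is zero contribution and the group total is Σ E_j = 8 + 54 + 37 + 54 + 42 + 50 = 245.
Each contributed unit returns 4.800 to the group, so the social optimum is full contribution by everyone: group total = 4.800 × 245 = 1176.00.
Efficiency loss = (4.800 − 1) × 245 = 931.00.

931.00 dollars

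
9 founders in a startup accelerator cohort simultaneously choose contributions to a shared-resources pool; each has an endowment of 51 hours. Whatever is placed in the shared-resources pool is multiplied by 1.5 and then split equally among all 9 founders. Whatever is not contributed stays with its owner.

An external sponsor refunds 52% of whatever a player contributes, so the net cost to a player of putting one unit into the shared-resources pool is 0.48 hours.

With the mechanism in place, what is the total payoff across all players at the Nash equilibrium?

Even with the mechanism, each unit contributed returns only (1.5/9) / 0.48 = 0.3472 per unit of net cost, so contributing nothing is still dominant.
Everyone keeps their endowment and the group total is 9 × 51 = 459.

459.00 hours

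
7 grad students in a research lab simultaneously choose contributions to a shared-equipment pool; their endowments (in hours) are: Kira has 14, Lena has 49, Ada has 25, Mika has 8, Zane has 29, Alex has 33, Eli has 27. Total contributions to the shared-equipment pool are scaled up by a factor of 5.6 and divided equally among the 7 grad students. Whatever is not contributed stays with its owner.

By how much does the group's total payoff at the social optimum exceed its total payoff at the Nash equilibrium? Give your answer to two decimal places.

The private return per contributed unit is 5.6/7 = 0.8000 < 1 for every player regardless of endowment, so the Nash equilibrium is zero contribution and the group total is Σ E_j = 14 + 49 + 25 + 8 + 29 + 33 + 27 = 185.
Each contributed unit returns 5.600 to the group, so the social optimum is full contribution by everyone: group total = 5.600 × 185 = 1036.00.
Efficiency loss = (5.600 − 1) × 185 = 851.00.

851.00 hours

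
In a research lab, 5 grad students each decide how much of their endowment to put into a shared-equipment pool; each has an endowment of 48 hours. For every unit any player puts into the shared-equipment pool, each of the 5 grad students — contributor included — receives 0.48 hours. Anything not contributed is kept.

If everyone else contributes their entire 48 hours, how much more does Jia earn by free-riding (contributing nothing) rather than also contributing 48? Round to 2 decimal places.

24.96 hours

Switching from a contribution of 48 to 0 lets Jia keep an extra 48 hours, but lowers the shared-equipment pool by 48, which costs Jia their own share of that drop: 0.48 × 48 = 23.04.
Net gain = 48 − 23.04 = 24.96. The private return per contributed unit (0.48) is below 1, so free-riding is indeed the best response regardless of what the others do.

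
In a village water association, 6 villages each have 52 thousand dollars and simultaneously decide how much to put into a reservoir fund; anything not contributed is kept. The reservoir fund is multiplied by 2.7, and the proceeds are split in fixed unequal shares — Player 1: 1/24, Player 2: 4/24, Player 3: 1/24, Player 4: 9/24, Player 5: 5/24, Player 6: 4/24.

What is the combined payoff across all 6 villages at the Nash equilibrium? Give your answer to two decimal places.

400.40 thousand dollars

Player j's private return per contributed unit is 2.7 × (j's share). Contributing is weakly dominant for j when that share is at least 1/2.7 = 0.3704, and contributing 0 is dominant otherwise.
Player 4 alone (share 9/24) is above the threshold, contributing 52; the remaining 5 contribute 0. Total contributed: 52.
The reservoir fund pays out 2.7 × 52 = 140.40 in total (split across the unequal shares, but the aggregate is all that matters for the group sum).
The 5 free-riders keep 52 each, adding 260. Group total = 260 + 140.40 = 400.40.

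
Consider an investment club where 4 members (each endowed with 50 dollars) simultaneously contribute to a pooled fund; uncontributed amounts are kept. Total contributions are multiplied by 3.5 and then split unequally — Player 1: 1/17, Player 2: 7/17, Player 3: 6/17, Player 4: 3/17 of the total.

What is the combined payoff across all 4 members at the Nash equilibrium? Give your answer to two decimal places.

Each unit j contributes comes back to j as 3.5 × (j's share), so j prefers to contribute only if that share exceeds 1/3.5 = 0.2857; otherwise keeping the unit dominates.
Player 2 and Player 3 clear that bar, contributing 50 each; the remaining 2 contribute 0. Total contributed: 100.
The pooled fund pays out 3.5 × 100 = 350.00 in total (split across the unequal shares, but the aggregate is all that matters for the group sum).
The 2 free-riders keep 50 each, adding 100. Group total = 100 + 350.00 = 450.00.

450.00 dollars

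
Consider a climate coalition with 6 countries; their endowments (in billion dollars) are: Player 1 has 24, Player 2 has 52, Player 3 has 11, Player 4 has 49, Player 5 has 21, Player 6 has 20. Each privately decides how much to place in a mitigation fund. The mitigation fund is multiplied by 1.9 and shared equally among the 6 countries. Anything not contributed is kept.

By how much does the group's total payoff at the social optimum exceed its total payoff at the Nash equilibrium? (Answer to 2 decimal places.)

159.30 billion dollars

The private return per contributed unit is 1.9/6 = 0.3167 < 1 for every player regardless of endowment, so the Nash equilibrium is zero contribution and the group total is Σ E_j = 24 + 52 + 11 + 49 + 21 + 20 = 177.
Each contributed unit returns 1.900 to the group, so the social optimum is full contribution by everyone: group total = 1.900 × 177 = 336.30.
Efficiency loss = (1.900 − 1) × 177 = 159.30.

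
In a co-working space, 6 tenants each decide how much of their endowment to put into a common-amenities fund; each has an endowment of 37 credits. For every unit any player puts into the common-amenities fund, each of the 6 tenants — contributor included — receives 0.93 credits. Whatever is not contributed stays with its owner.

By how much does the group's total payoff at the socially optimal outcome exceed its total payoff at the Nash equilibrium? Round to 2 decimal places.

The private return per contributed unit is 0.93 < 1, so contributing 0 is dominant for every player. At the Nash equilibrium everyone keeps their 37, and the group total is 6 × 37 = 222.
Each contributed unit returns 5.580 to the group as a whole (0.93 to each of 6 players), which exceeds 1, so the social optimum is full contribution: group total = 5.580 × 222 = 1238.76.
Efficiency loss = 1238.76 − 222 = 1016.76.

1016.76 credits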